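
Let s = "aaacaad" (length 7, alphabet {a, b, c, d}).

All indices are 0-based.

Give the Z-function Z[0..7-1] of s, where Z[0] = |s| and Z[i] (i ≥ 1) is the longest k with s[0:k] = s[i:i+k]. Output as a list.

[7, 2, 1, 0, 2, 1, 0]

Z[0]=7
i=1: outside box; Z[1]=2 extend→box=[1,3)
i=2: min(r-i=1, Z[1]=2)=1; Z[2]=1
i=3: outside box; Z[3]=0
i=4: outside box; Z[4]=2 extend→box=[4,6)
i=5: min(r-i=1, Z[1]=2)=1; Z[5]=1
i=6: outside box; Z[6]=0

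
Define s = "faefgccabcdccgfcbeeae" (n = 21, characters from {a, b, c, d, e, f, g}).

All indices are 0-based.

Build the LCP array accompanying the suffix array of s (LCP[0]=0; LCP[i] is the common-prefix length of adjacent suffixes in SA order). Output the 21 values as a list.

[0, 1, 2, 0, 1, 0, 1, 1, 2, 1, 1, 0, 0, 1, 1, 1, 0, 1, 1, 0, 1]

rank→(start, suffix):
  0 → (7, 'abcdccgfcbeeae')
  1 → (19, 'ae')
  2 → (1, 'aefgccabcdccgfcbeeae')
  3 → (8, 'bcdccgfcbeeae')
  4 → (16, 'beeae')
  5 → (6, 'cabcdccgfcbeeae')
  6 → (15, 'cbeeae')
  7 → (5, 'ccabcdccgfcbeeae')
  8 → (11, 'ccgfcbeeae')
  9 → (9, 'cdccgfcbeeae')
  10 → (12, 'cgfcbeeae')
  11 → (10, 'dccgfcbeeae')
  12 → (20, 'e')
  13 → (18, 'eae')
  14 → (17, 'eeae')
  15 → (2, 'efgccabcdccgfcbeeae')
  16 → (0, 'faefgccabcdccgfcbeeae')
  17 → (14, 'fcbeeae')
  18 → (3, 'fgccabcdccgfcbeeae')
  19 → (4, 'gccabcdccgfcbeeae')
  20 → (13, 'gfcbeeae')

SA = [7, 19, 1, 8, 16, 6, 15, 5, 11, 9, 12, 10, 20, 18, 17, 2, 0, 14, 3, 4, 13]
[i] adj suffixes → lcp
  [1] 7/19 → 1 ('a')
  [2] 19/1 → 2 ('ae')
  [3] 1/8 → 0 ('')
  [4] 8/16 → 1 ('b')
  [5] 16/6 → 0 ('')
  [6] 6/15 → 1 ('c')
  [7] 15/5 → 1 ('c')
  [8] 5/11 → 2 ('cc')
  [9] 11/9 → 1 ('c')
  [10] 9/12 → 1 ('c')
  [11] 12/10 → 0 ('')
  [12] 10/20 → 0 ('')
  [13] 20/18 → 1 ('e')
  [14] 18/17 → 1 ('e')
  [15] 17/2 → 1 ('e')
  [16] 2/0 → 0 ('')
  [17] 0/14 → 1 ('f')
  [18] 14/3 → 1 ('f')
  [19] 3/4 → 0 ('')
  [20] 4/13 → 1 ('g')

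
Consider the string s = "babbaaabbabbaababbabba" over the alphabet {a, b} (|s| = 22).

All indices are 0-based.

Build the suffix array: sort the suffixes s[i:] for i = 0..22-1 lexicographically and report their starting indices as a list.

[21, 4, 12, 5, 13, 18, 1, 9, 15, 6, 20, 3, 11, 17, 0, 8, 14, 19, 2, 10, 16, 7]

rank→(start, suffix):
  0 → (21, 'a')
  1 → (4, 'aaabbabbaababbabba')
  2 → (12, 'aababbabba')
  3 → (5, 'aabbabbaababbabba')
  4 → (13, 'ababbabba')
  5 → (18, 'abba')
  6 → (1, 'abbaaabbabbaababbabba')
  7 → (9, 'abbaababbabba')
  8 → (15, 'abbabba')
  9 → (6, 'abbabbaababbabba')
  10 → (20, 'ba')
  11 → (3, 'baaabbabbaababbabba')
  12 → (11, 'baababbabba')
  13 → (17, 'babba')
  14 → (0, 'babbaaabbabbaababbabba')
  15 → (8, 'babbaababbabba')
  16 → (14, 'babbabba')
  17 → (19, 'bba')
  18 → (2, 'bbaaabbabbaababbabba')
  19 → (10, 'bbaababbabba')
  20 → (16, 'bbabba')
  21 → (7, 'bbabbaababbabba')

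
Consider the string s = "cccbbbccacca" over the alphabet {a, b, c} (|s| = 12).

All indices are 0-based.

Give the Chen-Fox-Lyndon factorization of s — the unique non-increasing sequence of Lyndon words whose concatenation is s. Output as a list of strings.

["c", "c", "c", "bbbcc", "acc", "a"]

emit factor 1: 'c' (i=0, period=1)
emit factor 2: 'c' (i=1, period=1)
emit factor 3: 'c' (i=2, period=1)
emit factor 4: 'bbbcc' (i=3, period=5)
emit factor 5: 'acc' (i=8, period=3)
emit factor 6: 'a' (i=11, period=1)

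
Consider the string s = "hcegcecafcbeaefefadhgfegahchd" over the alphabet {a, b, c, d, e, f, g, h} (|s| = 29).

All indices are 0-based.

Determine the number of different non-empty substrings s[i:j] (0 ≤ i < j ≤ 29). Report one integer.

409

rank→(start, suffix):
  0 → (17, 'adhgfegahchd')
  1 → (12, 'aefefadhgfegahchd')
  2 → (7, 'afcbeaefefadhgfegahchd')
  3 → (24, 'ahchd')
  4 → (10, 'beaefefadhgfegahchd')
  5 → (6, 'cafcbeaefefadhgfegahchd')
  6 → (9, 'cbeaefefadhgfegahchd')
  7 → (4, 'cecafcbeaefefadhgfegahchd')
  8 → (1, 'cegcecafcbeaefefadhgfegahchd')
  9 → (26, 'chd')
  10 → (28, 'd')
  11 → (18, 'dhgfegahchd')
  12 → (11, 'eaefefadhgfegahchd')
  13 → (5, 'ecafcbeaefefadhgfegahchd')
  14 → (15, 'efadhgfegahchd')
  15 → (13, 'efefadhgfegahchd')
  16 → (22, 'egahchd')
  17 → (2, 'egcecafcbeaefefadhgfegahchd')
  18 → (16, 'fadhgfegahchd')
  19 → (8, 'fcbeaefefadhgfegahchd')
  20 → (14, 'fefadhgfegahchd')
  21 → (21, 'fegahchd')
  22 → (23, 'gahchd')
  23 → (3, 'gcecafcbeaefefadhgfegahchd')
  24 → (20, 'gfegahchd')
  25 → (0, 'hcegcecafcbeaefefadhgfegahchd')
  26 → (25, 'hchd')
  27 → (27, 'hd')
  28 → (19, 'hgfegahchd')

SA = [17, 12, 7, 24, 10, 6, 9, 4, 1, 26, 28, 18, 11, 5, 15, 13, 22, 2, 16, 8, 14, 21, 23, 3, 20, 0, 25, 27, 19]
rank  pair      lcp
   1  s[17:],s[12:]  1  'a'
   2  s[12:],s[7:]  1  'a'
   3  s[7:],s[24:]  1  'a'
   4  s[24:],s[10:]  0  ''
   5  s[10:],s[6:]  0  ''
   6  s[6:],s[9:]  1  'c'
   7  s[9:],s[4:]  1  'c'
   8  s[4:],s[1:]  2  'ce'
   9  s[1:],s[26:]  1  'c'
  10  s[26:],s[28:]  0  ''
  11  s[28:],s[18:]  1  'd'
  12  s[18:],s[11:]  0  ''
  13  s[11:],s[5:]  1  'e'
  14  s[5:],s[15:]  1  'e'
  15  s[15:],s[13:]  2  'ef'
  16  s[13:],s[22:]  1  'e'
  17  s[22:],s[2:]  2  'eg'
  18  s[2:],s[16:]  0  ''
  19  s[16:],s[8:]  1  'f'
  20  s[8:],s[14:]  1  'f'
  21  s[14:],s[21:]  2  'fe'
  22  s[21:],s[23:]  0  ''
  23  s[23:],s[3:]  1  'g'
  24  s[3:],s[20:]  1  'g'
  25  s[20:],s[0:]  0  ''
  26  s[0:],s[25:]  2  'hc'
  27  s[25:],s[27:]  1  'h'
  28  s[27:],s[19:]  1  'h'

n(n+1)/2 = 29·30/2 = 435
Σ LCP = 0 + 1 + 1 + 1 + 0 + 0 + 1 + 1 + 2 + 1 + 0 + 1 + 0 + 1 + 1 + 2 + 1 + 2 + 0 + 1 + 1 + 2 + 0 + 1 + 1 + 0 + 2 + 1 + 1 = 26
distinct = 435 − 26 = 409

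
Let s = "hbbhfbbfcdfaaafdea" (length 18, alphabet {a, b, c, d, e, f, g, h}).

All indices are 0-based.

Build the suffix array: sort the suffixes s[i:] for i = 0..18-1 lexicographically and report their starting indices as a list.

[17, 11, 12, 13, 5, 1, 6, 2, 8, 15, 9, 16, 10, 4, 7, 14, 0, 3]

sorted suffixes:
  #0 SA[0]=17  'a'
  #1 SA[1]=11  'aaafdea'
  #2 SA[2]=12  'aafdea'
  #3 SA[3]=13  'afdea'
  #4 SA[4]=5  'bbfcdfaaafdea'
  #5 SA[5]=1  'bbhfbbfcdfaaafdea'
  #6 SA[6]=6  'bfcdfaaafdea'
  #7 SA[7]=2  'bhfbbfcdfaaafdea'
  #8 SA[8]=8  'cdfaaafdea'
  #9 SA[9]=15  'dea'
  #10 SA[10]=9  'dfaaafdea'
  #11 SA[11]=16  'ea'
  #12 SA[12]=10  'faaafdea'
  #13 SA[13]=4  'fbbfcdfaaafdea'
  #14 SA[14]=7  'fcdfaaafdea'
  #15 SA[15]=14  'fdea'
  #16 SA[16]=0  'hbbhfbbfcdfaaafdea'
  #17 SA[17]=3  'hfbbfcdfaaafdea'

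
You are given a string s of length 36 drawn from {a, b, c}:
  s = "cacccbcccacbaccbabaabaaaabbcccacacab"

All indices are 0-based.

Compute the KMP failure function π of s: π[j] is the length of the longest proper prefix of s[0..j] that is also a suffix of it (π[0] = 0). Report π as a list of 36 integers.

[0, 0, 1, 1, 1, 0, 1, 1, 1, 2, 3, 0, 0, 1, 1, 0, 0, 0, 0, 0, 0, 0, 0, 0, 0, 0, 0, 1, 1, 1, 2, 3, 2, 3, 2, 0]

π[0] = 0
j=1 s[j]='a': π[1]=0 (border '')
j=2 s[j]='c': π[2]=1 (border 'c')
j=3 s[j]='c': k: 1→0; π[3]=1 (border 'c')
j=4 s[j]='c': k: 1→0; π[4]=1 (border 'c')
j=5 s[j]='b': k: 1→0; π[5]=0 (border '')
j=6 s[j]='c': π[6]=1 (border 'c')
j=7 s[j]='c': k: 1→0; π[7]=1 (border 'c')
j=8 s[j]='c': k: 1→0; π[8]=1 (border 'c')
j=9 s[j]='a': π[9]=2 (border 'ca')
j=10 s[j]='c': π[10]=3 (border 'cac')
j=11 s[j]='b': k: 3→1→0; π[11]=0 (border '')
j=12 s[j]='a': π[12]=0 (border '')
j=13 s[j]='c': π[13]=1 (border 'c')
j=14 s[j]='c': k: 1→0; π[14]=1 (border 'c')
j=15 s[j]='b': k: 1→0; π[15]=0 (border '')
j=16 s[j]='a': π[16]=0 (border '')
j=17 s[j]='b': π[17]=0 (border '')
j=18 s[j]='a': π[18]=0 (border '')
j=19 s[j]='a': π[19]=0 (border '')
j=20 s[j]='b': π[20]=0 (border '')
j=21 s[j]='a': π[21]=0 (border '')
j=22 s[j]='a': π[22]=0 (border '')
j=23 s[j]='a': π[23]=0 (border '')
j=24 s[j]='a': π[24]=0 (border '')
j=25 s[j]='b': π[25]=0 (border '')
j=26 s[j]='b': π[26]=0 (border '')
j=27 s[j]='c': π[27]=1 (border 'c')
j=28 s[j]='c': k: 1→0; π[28]=1 (border 'c')
j=29 s[j]='c': k: 1→0; π[29]=1 (border 'c')
j=30 s[j]='a': π[30]=2 (border 'ca')
j=31 s[j]='c': π[31]=3 (border 'cac')
j=32 s[j]='a': k: 3→1; π[32]=2 (border 'ca')
j=33 s[j]='c': π[33]=3 (border 'cac')
j=34 s[j]='a': k: 3→1; π[34]=2 (border 'ca')
j=35 s[j]='b': k: 2→0; π[35]=0 (border '')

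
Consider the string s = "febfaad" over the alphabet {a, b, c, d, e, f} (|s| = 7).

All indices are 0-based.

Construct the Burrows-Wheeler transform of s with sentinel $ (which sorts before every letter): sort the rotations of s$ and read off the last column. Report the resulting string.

rank  rotation  last
    0  $febfaad  d
    1  aad$febf  f
    2  ad$febfa  a
    3  bfaad$fe  e
    4  d$febfaa  a
    5  ebfaad$f  f
    6  faad$feb  b
    7  febfaad$  $

dfaeafb$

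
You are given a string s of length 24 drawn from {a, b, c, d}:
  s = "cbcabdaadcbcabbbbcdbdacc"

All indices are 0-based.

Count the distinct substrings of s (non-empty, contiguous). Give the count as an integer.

263

rank | idx | suffix
   0 |   6 | aadcbcabbbbcdbdacc
   1 |  12 | abbbbcdbdacc
   2 |   3 | abdaadcbcabbbbcdbdacc
   3 |  21 | acc
   4 |   7 | adcbcabbbbcdbdacc
   5 |  13 | bbbbcdbdacc
   6 |  14 | bbbcdbdacc
   7 |  15 | bbcdbdacc
   8 |  10 | bcabbbbcdbdacc
   9 |   1 | bcabdaadcbcabbbbcdbdacc
  10 |  16 | bcdbdacc
  11 |   4 | bdaadcbcabbbbcdbdacc
  12 |  19 | bdacc
  13 |  23 | c
  14 |  11 | cabbbbcdbdacc
  15 |   2 | cabdaadcbcabbbbcdbdacc
  16 |   9 | cbcabbbbcdbdacc
  17 |   0 | cbcabdaadcbcabbbbcdbdacc
  18 |  22 | cc
  19 |  17 | cdbdacc
  20 |   5 | daadcbcabbbbcdbdacc
  21 |  20 | dacc
  22 |  18 | dbdacc
  23 |   8 | dcbcabbbbcdbdacc

SA = [6, 12, 3, 21, 7, 13, 14, 15, 10, 1, 16, 4, 19, 23, 11, 2, 9, 0, 22, 17, 5, 20, 18, 8]
i: (SA[i-1],SA[i]) lcp shared
  1: (6,12) 1 'a'
  2: (12,3) 2 'ab'
  3: (3,21) 1 'a'
  4: (21,7) 1 'a'
  5: (7,13) 0 ''
  6: (13,14) 3 'bbb'
  7: (14,15) 2 'bb'
  8: (15,10) 1 'b'
  9: (10,1) 4 'bcab'
  10: (1,16) 2 'bc'
  11: (16,4) 1 'b'
  12: (4,19) 3 'bda'
  13: (19,23) 0 ''
  14: (23,11) 1 'c'
  15: (11,2) 3 'cab'
  16: (2,9) 1 'c'
  17: (9,0) 5 'cbcab'
  18: (0,22) 1 'c'
  19: (22,17) 1 'c'
  20: (17,5) 0 ''
  21: (5,20) 2 'da'
  22: (20,18) 1 'd'
  23: (18,8) 1 'd'

n(n+1)/2 = 24·25/2 = 300
Σ LCP = 0 + 1 + 2 + 1 + 1 + 0 + 3 + 2 + 1 + 4 + 2 + 1 + 3 + 0 + 1 + 3 + 1 + 5 + 1 + 1 + 0 + 2 + 1 + 1 = 37
distinct = 300 − 37 = 263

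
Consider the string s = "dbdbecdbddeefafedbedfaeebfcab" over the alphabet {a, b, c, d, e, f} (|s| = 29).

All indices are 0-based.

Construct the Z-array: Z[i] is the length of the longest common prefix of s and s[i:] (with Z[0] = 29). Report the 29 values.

[29, 0, 2, 0, 0, 0, 3, 0, 1, 1, 0, 0, 0, 0, 0, 0, 2, 0, 0, 1, 0, 0, 0, 0, 0, 0, 0, 0, 0]

Z[0]=29
i=1: i≥r, start 0; Z[1]=0
i=2: i≥r, start 0; Z[2]=2 grow→box=[2,4)
i=3: min(r-i=1, Z[1]=0)=0; Z[3]=0
i=4: i≥r, start 0; Z[4]=0
i=5: i≥r, start 0; Z[5]=0
i=6: i≥r, start 0; Z[6]=3 grow→box=[6,9)
i=7: min(r-i=2, Z[1]=0)=0; Z[7]=0
i=8: min(r-i=1, Z[2]=2)=1; Z[8]=1
i=9: i≥r, start 0; Z[9]=1 grow→box=[9,10)
i=10: i≥r, start 0; Z[10]=0
i=11: i≥r, start 0; Z[11]=0
i=12: i≥r, start 0; Z[12]=0
i=13: i≥r, start 0; Z[13]=0
i=14: i≥r, start 0; Z[14]=0
i=15: i≥r, start 0; Z[15]=0
i=16: i≥r, start 0; Z[16]=2 grow→box=[16,18)
i=17: min(r-i=1, Z[1]=0)=0; Z[17]=0
i=18: i≥r, start 0; Z[18]=0
i=19: i≥r, start 0; Z[19]=1 grow→box=[19,20)
i=20: i≥r, start 0; Z[20]=0
i=21: i≥r, start 0; Z[21]=0
i=22: i≥r, start 0; Z[22]=0
i=23: i≥r, start 0; Z[23]=0
i=24: i≥r, start 0; Z[24]=0
i=25: i≥r, start 0; Z[25]=0
i=26: i≥r, start 0; Z[26]=0
i=27: i≥r, start 0; Z[27]=0
i=28: i≥r, start 0; Z[28]=0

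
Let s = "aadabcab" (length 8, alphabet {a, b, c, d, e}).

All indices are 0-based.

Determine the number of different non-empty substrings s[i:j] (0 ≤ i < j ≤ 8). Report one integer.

31

rank→(start, suffix):
  0 → (0, 'aadabcab')
  1 → (6, 'ab')
  2 → (3, 'abcab')
  3 → (1, 'adabcab')
  4 → (7, 'b')
  5 → (4, 'bcab')
  6 → (5, 'cab')
  7 → (2, 'dabcab')

SA = [0, 6, 3, 1, 7, 4, 5, 2]
i: (SA[i-1],SA[i]) lcp shared
  1: (0,6) 1 'a'
  2: (6,3) 2 'ab'
  3: (3,1) 1 'a'
  4: (1,7) 0 ''
  5: (7,4) 1 'b'
  6: (4,5) 0 ''
  7: (5,2) 0 ''

n(n+1)/2 = 8·9/2 = 36
Σ LCP = 0 + 1 + 2 + 1 + 0 + 1 + 0 + 0 = 5
distinct = 36 − 5 = 31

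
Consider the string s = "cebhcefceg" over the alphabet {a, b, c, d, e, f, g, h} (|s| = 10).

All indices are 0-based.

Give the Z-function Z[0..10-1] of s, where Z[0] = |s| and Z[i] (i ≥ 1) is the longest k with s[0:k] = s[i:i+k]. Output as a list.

[10, 0, 0, 0, 2, 0, 0, 2, 0, 0]

Z[0]=10
i=1: outside box; Z[1]=0
i=2: outside box; Z[2]=0
i=3: outside box; Z[3]=0
i=4: outside box; Z[4]=2 extend→box=[4,6)
i=5: min(r-i=1, Z[1]=0)=0; Z[5]=0
i=6: outside box; Z[6]=0
i=7: outside box; Z[7]=2 extend→box=[7,9)
i=8: min(r-i=1, Z[1]=0)=0; Z[8]=0
i=9: outside box; Z[9]=0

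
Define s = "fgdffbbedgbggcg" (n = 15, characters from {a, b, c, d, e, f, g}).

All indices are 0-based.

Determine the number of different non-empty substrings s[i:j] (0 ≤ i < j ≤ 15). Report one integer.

111

rank | idx | suffix
   0 |   5 | bbedgbggcg
   1 |   6 | bedgbggcg
   2 |  10 | bggcg
   3 |  13 | cg
   4 |   2 | dffbbedgbggcg
   5 |   8 | dgbggcg
   6 |   7 | edgbggcg
   7 |   4 | fbbedgbggcg
   8 |   3 | ffbbedgbggcg
   9 |   0 | fgdffbbedgbggcg
  10 |  14 | g
  11 |   9 | gbggcg
  12 |  12 | gcg
  13 |   1 | gdffbbedgbggcg
  14 |  11 | ggcg

SA = [5, 6, 10, 13, 2, 8, 7, 4, 3, 0, 14, 9, 12, 1, 11]
i: (SA[i-1],SA[i]) lcp shared
  1: (5,6) 1 'b'
  2: (6,10) 1 'b'
  3: (10,13) 0 ''
  4: (13,2) 0 ''
  5: (2,8) 1 'd'
  6: (8,7) 0 ''
  7: (7,4) 0 ''
  8: (4,3) 1 'f'
  9: (3,0) 1 'f'
  10: (0,14) 0 ''
  11: (14,9) 1 'g'
  12: (9,12) 1 'g'
  13: (12,1) 1 'g'
  14: (1,11) 1 'g'

n(n+1)/2 = 15·16/2 = 120
Σ LCP = 0 + 1 + 1 + 0 + 0 + 1 + 0 + 0 + 1 + 1 + 0 + 1 + 1 + 1 + 1 = 9
distinct = 120 − 9 = 111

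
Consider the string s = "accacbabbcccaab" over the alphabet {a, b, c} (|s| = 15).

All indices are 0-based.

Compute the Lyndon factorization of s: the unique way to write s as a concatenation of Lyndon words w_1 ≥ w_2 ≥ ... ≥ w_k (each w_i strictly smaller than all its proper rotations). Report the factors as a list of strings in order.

["acc", "acb", "abbccc", "aab"]

emit factor 1: 'acc' (i=0, period=3)
emit factor 2: 'acb' (i=3, period=3)
emit factor 3: 'abbccc' (i=6, period=6)
emit factor 4: 'aab' (i=12, period=3)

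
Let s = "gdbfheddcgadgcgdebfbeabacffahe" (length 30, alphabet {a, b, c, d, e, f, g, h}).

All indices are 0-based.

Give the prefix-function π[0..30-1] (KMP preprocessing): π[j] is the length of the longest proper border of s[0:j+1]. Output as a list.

π[0] = 0
j=1 s[j]='d': π[1]=0 (border '')
j=2 s[j]='b': π[2]=0 (border '')
j=3 s[j]='f': π[3]=0 (border '')
j=4 s[j]='h': π[4]=0 (border '')
j=5 s[j]='e': π[5]=0 (border '')
j=6 s[j]='d': π[6]=0 (border '')
j=7 s[j]='d': π[7]=0 (border '')
j=8 s[j]='c': π[8]=0 (border '')
j=9 s[j]='g': π[9]=1 (border 'g')
j=10 s[j]='a': k: 1→0; π[10]=0 (border '')
j=11 s[j]='d': π[11]=0 (border '')
j=12 s[j]='g': π[12]=1 (border 'g')
j=13 s[j]='c': k: 1→0; π[13]=0 (border '')
j=14 s[j]='g': π[14]=1 (border 'g')
j=15 s[j]='d': π[15]=2 (border 'gd')
j=16 s[j]='e': k: 2→0; π[16]=0 (border '')
j=17 s[j]='b': π[17]=0 (border '')
j=18 s[j]='f': π[18]=0 (border '')
j=19 s[j]='b': π[19]=0 (border '')
j=20 s[j]='e': π[20]=0 (border '')
j=21 s[j]='a': π[21]=0 (border '')
j=22 s[j]='b': π[22]=0 (border '')
j=23 s[j]='a': π[23]=0 (border '')
j=24 s[j]='c': π[24]=0 (border '')
j=25 s[j]='f': π[25]=0 (border '')
j=26 s[j]='f': π[26]=0 (border '')
j=27 s[j]='a': π[27]=0 (border '')
j=28 s[j]='h': π[28]=0 (border '')
j=29 s[j]='e': π[29]=0 (border '')

[0, 0, 0, 0, 0, 0, 0, 0, 0, 1, 0, 0, 1, 0, 1, 2, 0, 0, 0, 0, 0, 0, 0, 0, 0, 0, 0, 0, 0, 0]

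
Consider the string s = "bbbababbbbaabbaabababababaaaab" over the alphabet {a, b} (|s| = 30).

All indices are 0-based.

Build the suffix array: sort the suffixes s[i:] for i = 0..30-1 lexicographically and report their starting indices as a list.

rank | idx | suffix
   0 |  25 | aaaab
   1 |  26 | aaab
   2 |  27 | aab
   3 |  14 | aabababababaaaab
   4 |  10 | aabbaabababababaaaab
   5 |  28 | ab
   6 |  23 | abaaaab
   7 |  21 | ababaaaab
   8 |  19 | abababaaaab
   9 |  17 | ababababaaaab
  10 |  15 | abababababaaaab
  11 |   3 | ababbbbaabbaabababababaaaab
  12 |  11 | abbaabababababaaaab
  13 |   5 | abbbbaabbaabababababaaaab
  14 |  29 | b
  15 |  24 | baaaab
  16 |  13 | baabababababaaaab
  17 |   9 | baabbaabababababaaaab
  18 |  22 | babaaaab
  19 |  20 | bababaaaab
  20 |  18 | babababaaaab
  21 |  16 | bababababaaaab
  22 |   2 | bababbbbaabbaabababababaaaab
  23 |   4 | babbbbaabbaabababababaaaab
  24 |  12 | bbaabababababaaaab
  25 |   8 | bbaabbaabababababaaaab
  26 |   1 | bbababbbbaabbaabababababaaaab
  27 |   7 | bbbaabbaabababababaaaab
  28 |   0 | bbbababbbbaabbaabababababaaaab
  29 |   6 | bbbbaabbaabababababaaaab

[25, 26, 27, 14, 10, 28, 23, 21, 19, 17, 15, 3, 11, 5, 29, 24, 13, 9, 22, 20, 18, 16, 2, 4, 12, 8, 1, 7, 0, 6]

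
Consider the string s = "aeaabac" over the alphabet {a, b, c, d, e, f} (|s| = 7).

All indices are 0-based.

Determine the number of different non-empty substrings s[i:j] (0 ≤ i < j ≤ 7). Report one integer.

25

rank | idx | suffix
   0 |   2 | aabac
   1 |   3 | abac
   2 |   5 | ac
   3 |   0 | aeaabac
   4 |   4 | bac
   5 |   6 | c
   6 |   1 | eaabac

SA = [2, 3, 5, 0, 4, 6, 1]
rank  pair      lcp
   1  s[2:],s[3:]  1  'a'
   2  s[3:],s[5:]  1  'a'
   3  s[5:],s[0:]  1  'a'
   4  s[0:],s[4:]  0  ''
   5  s[4:],s[6:]  0  ''
   6  s[6:],s[1:]  0  ''

n(n+1)/2 = 7·8/2 = 28
Σ LCP = 0 + 1 + 1 + 1 + 0 + 0 + 0 = 3
distinct = 28 − 3 = 25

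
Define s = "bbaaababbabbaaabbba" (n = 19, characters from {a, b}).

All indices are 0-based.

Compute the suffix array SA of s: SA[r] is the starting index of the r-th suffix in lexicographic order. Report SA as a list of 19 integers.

[18, 2, 12, 3, 13, 4, 9, 6, 14, 17, 1, 11, 8, 5, 16, 0, 10, 7, 15]

sorted suffixes:
  #0 SA[0]=18  'a'
  #1 SA[1]=2  'aaababbabbaaabbba'
  #2 SA[2]=12  'aaabbba'
  #3 SA[3]=3  'aababbabbaaabbba'
  #4 SA[4]=13  'aabbba'
  #5 SA[5]=4  'ababbabbaaabbba'
  #6 SA[6]=9  'abbaaabbba'
  #7 SA[7]=6  'abbabbaaabbba'
  #8 SA[8]=14  'abbba'
  #9 SA[9]=17  'ba'
  #10 SA[10]=1  'baaababbabbaaabbba'
  #11 SA[11]=11  'baaabbba'
  #12 SA[12]=8  'babbaaabbba'
  #13 SA[13]=5  'babbabbaaabbba'
  #14 SA[14]=16  'bba'
  #15 SA[15]=0  'bbaaababbabbaaabbba'
  #16 SA[16]=10  'bbaaabbba'
  #17 SA[17]=7  'bbabbaaabbba'
  #18 SA[18]=15  'bbba'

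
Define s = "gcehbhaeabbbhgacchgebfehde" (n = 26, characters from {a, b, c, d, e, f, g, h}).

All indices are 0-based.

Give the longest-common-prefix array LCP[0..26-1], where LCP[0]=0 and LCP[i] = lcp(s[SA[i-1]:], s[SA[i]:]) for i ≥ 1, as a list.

[0, 1, 1, 0, 2, 1, 1, 2, 0, 1, 1, 0, 0, 1, 1, 1, 2, 0, 0, 1, 1, 0, 1, 1, 1, 2]

rank→(start, suffix):
  0 → (8, 'abbbhgacchgebfehde')
  1 → (14, 'acchgebfehde')
  2 → (6, 'aeabbbhgacchgebfehde')
  3 → (9, 'bbbhgacchgebfehde')
  4 → (10, 'bbhgacchgebfehde')
  5 → (20, 'bfehde')
  6 → (4, 'bhaeabbbhgacchgebfehde')
  7 → (11, 'bhgacchgebfehde')
  8 → (15, 'cchgebfehde')
  9 → (1, 'cehbhaeabbbhgacchgebfehde')
  10 → (16, 'chgebfehde')
  11 → (24, 'de')
  12 → (25, 'e')
  13 → (7, 'eabbbhgacchgebfehde')
  14 → (19, 'ebfehde')
  15 → (2, 'ehbhaeabbbhgacchgebfehde')
  16 → (22, 'ehde')
  17 → (21, 'fehde')
  18 → (13, 'gacchgebfehde')
  19 → (0, 'gcehbhaeabbbhgacchgebfehde')
  20 → (18, 'gebfehde')
  21 → (5, 'haeabbbhgacchgebfehde')
  22 → (3, 'hbhaeabbbhgacchgebfehde')
  23 → (23, 'hde')
  24 → (12, 'hgacchgebfehde')
  25 → (17, 'hgebfehde')

SA = [8, 14, 6, 9, 10, 20, 4, 11, 15, 1, 16, 24, 25, 7, 19, 2, 22, 21, 13, 0, 18, 5, 3, 23, 12, 17]
i: (SA[i-1],SA[i]) lcp shared
  1: (8,14) 1 'a'
  2: (14,6) 1 'a'
  3: (6,9) 0 ''
  4: (9,10) 2 'bb'
  5: (10,20) 1 'b'
  6: (20,4) 1 'b'
  7: (4,11) 2 'bh'
  8: (11,15) 0 ''
  9: (15,1) 1 'c'
  10: (1,16) 1 'c'
  11: (16,24) 0 ''
  12: (24,25) 0 ''
  13: (25,7) 1 'e'
  14: (7,19) 1 'e'
  15: (19,2) 1 'e'
  16: (2,22) 2 'eh'
  17: (22,21) 0 ''
  18: (21,13) 0 ''
  19: (13,0) 1 'g'
  20: (0,18) 1 'g'
  21: (18,5) 0 ''
  22: (5,3) 1 'h'
  23: (3,23) 1 'h'
  24: (23,12) 1 'h'
  25: (12,17) 2 'hg'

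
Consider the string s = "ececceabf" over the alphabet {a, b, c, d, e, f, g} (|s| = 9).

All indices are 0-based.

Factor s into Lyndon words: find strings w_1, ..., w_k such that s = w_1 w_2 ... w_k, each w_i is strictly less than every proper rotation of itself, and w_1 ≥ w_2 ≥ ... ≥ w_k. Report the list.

["e", "ce", "cce", "abf"]

emit factor 1: 'e' (i=0, period=1)
emit factor 2: 'ce' (i=1, period=2)
emit factor 3: 'cce' (i=3, period=3)
emit factor 4: 'abf' (i=6, period=3)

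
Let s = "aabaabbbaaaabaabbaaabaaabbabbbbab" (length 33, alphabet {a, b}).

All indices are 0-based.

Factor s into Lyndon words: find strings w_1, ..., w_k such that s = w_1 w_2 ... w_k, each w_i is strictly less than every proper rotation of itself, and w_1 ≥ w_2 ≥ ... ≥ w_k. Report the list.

emit factor 1: 'aabaabbb' (i=0, period=8)
emit factor 2: 'aaaabaabbaaabaaabbabbbbab' (i=8, period=25)

["aabaabbb", "aaaabaabbaaabaaabbabbbbab"]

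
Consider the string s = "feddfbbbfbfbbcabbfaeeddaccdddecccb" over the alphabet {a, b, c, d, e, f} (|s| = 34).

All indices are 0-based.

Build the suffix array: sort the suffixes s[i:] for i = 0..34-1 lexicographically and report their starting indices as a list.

sorted suffixes:
  #0 SA[0]=14  'abbfaeeddaccdddecccb'
  #1 SA[1]=23  'accdddecccb'
  #2 SA[2]=18  'aeeddaccdddecccb'
  #3 SA[3]=33  'b'
  #4 SA[4]=5  'bbbfbfbbcabbfaeeddaccdddecccb'
  #5 SA[5]=11  'bbcabbfaeeddaccdddecccb'
  #6 SA[6]=15  'bbfaeeddaccdddecccb'
  #7 SA[7]=6  'bbfbfbbcabbfaeeddaccdddecccb'
  #8 SA[8]=12  'bcabbfaeeddaccdddecccb'
  #9 SA[9]=16  'bfaeeddaccdddecccb'
  #10 SA[10]=9  'bfbbcabbfaeeddaccdddecccb'
  #11 SA[11]=7  'bfbfbbcabbfaeeddaccdddecccb'
  #12 SA[12]=13  'cabbfaeeddaccdddecccb'
  #13 SA[13]=32  'cb'
  #14 SA[14]=31  'ccb'
  #15 SA[15]=30  'cccb'
  #16 SA[16]=24  'ccdddecccb'
  #17 SA[17]=25  'cdddecccb'
  #18 SA[18]=22  'daccdddecccb'
  #19 SA[19]=21  'ddaccdddecccb'
  #20 SA[20]=26  'dddecccb'
  #21 SA[21]=27  'ddecccb'
  #22 SA[22]=2  'ddfbbbfbfbbcabbfaeeddaccdddecccb'
  #23 SA[23]=28  'decccb'
  #24 SA[24]=3  'dfbbbfbfbbcabbfaeeddaccdddecccb'
  #25 SA[25]=29  'ecccb'
  #26 SA[26]=20  'eddaccdddecccb'
  #27 SA[27]=1  'eddfbbbfbfbbcabbfaeeddaccdddecccb'
  #28 SA[28]=19  'eeddaccdddecccb'
  #29 SA[29]=17  'faeeddaccdddecccb'
  #30 SA[30]=4  'fbbbfbfbbcabbfaeeddaccdddecccb'
  #31 SA[31]=10  'fbbcabbfaeeddaccdddecccb'
  #32 SA[32]=8  'fbfbbcabbfaeeddaccdddecccb'
  #33 SA[33]=0  'feddfbbbfbfbbcabbfaeeddaccdddecccb'

[14, 23, 18, 33, 5, 11, 15, 6, 12, 16, 9, 7, 13, 32, 31, 30, 24, 25, 22, 21, 26, 27, 2, 28, 3, 29, 20, 1, 19, 17, 4, 10, 8, 0]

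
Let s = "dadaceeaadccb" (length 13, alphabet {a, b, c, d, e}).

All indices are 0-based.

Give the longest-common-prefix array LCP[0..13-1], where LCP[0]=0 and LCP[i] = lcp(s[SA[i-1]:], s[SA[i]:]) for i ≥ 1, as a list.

rank | idx | suffix
   0 |   7 | aadccb
   1 |   3 | aceeaadccb
   2 |   1 | adaceeaadccb
   3 |   8 | adccb
   4 |  12 | b
   5 |  11 | cb
   6 |  10 | ccb
   7 |   4 | ceeaadccb
   8 |   2 | daceeaadccb
   9 |   0 | dadaceeaadccb
  10 |   9 | dccb
  11 |   6 | eaadccb
  12 |   5 | eeaadccb

SA = [7, 3, 1, 8, 12, 11, 10, 4, 2, 0, 9, 6, 5]
i: (SA[i-1],SA[i]) lcp shared
  1: (7,3) 1 'a'
  2: (3,1) 1 'a'
  3: (1,8) 2 'ad'
  4: (8,12) 0 ''
  5: (12,11) 0 ''
  6: (11,10) 1 'c'
  7: (10,4) 1 'c'
  8: (4,2) 0 ''
  9: (2,0) 2 'da'
  10: (0,9) 1 'd'
  11: (9,6) 0 ''
  12: (6,5) 1 'e'

[0, 1, 1, 2, 0, 0, 1, 1, 0, 2, 1, 0, 1]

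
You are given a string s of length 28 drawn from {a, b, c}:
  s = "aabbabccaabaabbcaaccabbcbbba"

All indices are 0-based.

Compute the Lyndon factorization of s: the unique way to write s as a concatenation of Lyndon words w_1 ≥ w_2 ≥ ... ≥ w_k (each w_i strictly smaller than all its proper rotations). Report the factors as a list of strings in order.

emit factor 1: 'aabbabcc' (i=0, period=8)
emit factor 2: 'aabaabbcaaccabbcbbb' (i=8, period=19)
emit factor 3: 'a' (i=27, period=1)

["aabbabcc", "aabaabbcaaccabbcbbb", "a"]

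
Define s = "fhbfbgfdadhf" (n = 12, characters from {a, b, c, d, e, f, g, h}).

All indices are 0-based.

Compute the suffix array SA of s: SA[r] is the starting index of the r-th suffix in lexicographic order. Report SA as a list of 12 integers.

rank | idx | suffix
   0 |   8 | adhf
   1 |   2 | bfbgfdadhf
   2 |   4 | bgfdadhf
   3 |   7 | dadhf
   4 |   9 | dhf
   5 |  11 | f
   6 |   3 | fbgfdadhf
   7 |   6 | fdadhf
   8 |   0 | fhbfbgfdadhf
   9 |   5 | gfdadhf
  10 |   1 | hbfbgfdadhf
  11 |  10 | hf

[8, 2, 4, 7, 9, 11, 3, 6, 0, 5, 1, 10]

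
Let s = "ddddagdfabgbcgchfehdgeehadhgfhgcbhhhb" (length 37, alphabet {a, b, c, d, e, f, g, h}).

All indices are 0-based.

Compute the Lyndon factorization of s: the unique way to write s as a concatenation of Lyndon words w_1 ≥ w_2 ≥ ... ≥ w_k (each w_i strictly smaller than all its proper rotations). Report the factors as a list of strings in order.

["d", "d", "d", "d", "agdf", "abgbcgchfehdgeehadhgfhgcbhhhb"]

emit factor 1: 'd' (i=0, period=1)
emit factor 2: 'd' (i=1, period=1)
emit factor 3: 'd' (i=2, period=1)
emit factor 4: 'd' (i=3, period=1)
emit factor 5: 'agdf' (i=4, period=4)
emit factor 6: 'abgbcgchfehdgeehadhgfhgcbhhhb' (i=8, period=29)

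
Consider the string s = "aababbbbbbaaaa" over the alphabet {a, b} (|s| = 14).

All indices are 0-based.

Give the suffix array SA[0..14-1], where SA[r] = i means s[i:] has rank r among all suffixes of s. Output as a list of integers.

sorted suffixes:
  #0 SA[0]=13  'a'
  #1 SA[1]=12  'aa'
  #2 SA[2]=11  'aaa'
  #3 SA[3]=10  'aaaa'
  #4 SA[4]=0  'aababbbbbbaaaa'
  #5 SA[5]=1  'ababbbbbbaaaa'
  #6 SA[6]=3  'abbbbbbaaaa'
  #7 SA[7]=9  'baaaa'
  #8 SA[8]=2  'babbbbbbaaaa'
  #9 SA[9]=8  'bbaaaa'
  #10 SA[10]=7  'bbbaaaa'
  #11 SA[11]=6  'bbbbaaaa'
  #12 SA[12]=5  'bbbbbaaaa'
  #13 SA[13]=4  'bbbbbbaaaa'

[13, 12, 11, 10, 0, 1, 3, 9, 2, 8, 7, 6, 5, 4]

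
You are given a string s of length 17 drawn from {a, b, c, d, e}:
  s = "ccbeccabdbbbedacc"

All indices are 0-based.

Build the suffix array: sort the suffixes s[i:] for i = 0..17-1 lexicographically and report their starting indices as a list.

rank→(start, suffix):
  0 → (6, 'abdbbbedacc')
  1 → (14, 'acc')
  2 → (9, 'bbbedacc')
  3 → (10, 'bbedacc')
  4 → (7, 'bdbbbedacc')
  5 → (2, 'beccabdbbbedacc')
  6 → (11, 'bedacc')
  7 → (16, 'c')
  8 → (5, 'cabdbbbedacc')
  9 → (1, 'cbeccabdbbbedacc')
  10 → (15, 'cc')
  11 → (4, 'ccabdbbbedacc')
  12 → (0, 'ccbeccabdbbbedacc')
  13 → (13, 'dacc')
  14 → (8, 'dbbbedacc')
  15 → (3, 'eccabdbbbedacc')
  16 → (12, 'edacc')

[6, 14, 9, 10, 7, 2, 11, 16, 5, 1, 15, 4, 0, 13, 8, 3, 12]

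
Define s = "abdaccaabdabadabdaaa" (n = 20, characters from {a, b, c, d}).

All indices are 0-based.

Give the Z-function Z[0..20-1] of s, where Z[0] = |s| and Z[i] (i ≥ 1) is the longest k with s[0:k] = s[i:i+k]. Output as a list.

[20, 0, 0, 1, 0, 0, 1, 4, 0, 0, 2, 0, 1, 0, 4, 0, 0, 1, 1, 1]

Z[0]=20
i=1: i≥r, start 0; Z[1]=0
i=2: i≥r, start 0; Z[2]=0
i=3: i≥r, start 0; Z[3]=1 extend→box=[3,4)
i=4: i≥r, start 0; Z[4]=0
i=5: i≥r, start 0; Z[5]=0
i=6: i≥r, start 0; Z[6]=1 extend→box=[6,7)
i=7: i≥r, start 0; Z[7]=4 extend→box=[7,11)
i=8: min(r-i=3, Z[1]=0)=0; Z[8]=0
i=9: min(r-i=2, Z[2]=0)=0; Z[9]=0
i=10: min(r-i=1, Z[3]=1)=1; Z[10]=2 extend→box=[10,12)
i=11: min(r-i=1, Z[1]=0)=0; Z[11]=0
i=12: i≥r, start 0; Z[12]=1 extend→box=[12,13)
i=13: i≥r, start 0; Z[13]=0
i=14: i≥r, start 0; Z[14]=4 extend→box=[14,18)
i=15: min(r-i=3, Z[1]=0)=0; Z[15]=0
i=16: min(r-i=2, Z[2]=0)=0; Z[16]=0
i=17: min(r-i=1, Z[3]=1)=1; Z[17]=1
i=18: i≥r, start 0; Z[18]=1 extend→box=[18,19)
i=19: i≥r, start 0; Z[19]=1 extend→box=[19,20)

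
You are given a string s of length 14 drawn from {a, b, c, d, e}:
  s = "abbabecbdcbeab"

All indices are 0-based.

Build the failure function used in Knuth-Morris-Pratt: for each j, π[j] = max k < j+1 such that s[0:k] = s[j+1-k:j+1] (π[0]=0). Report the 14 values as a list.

[0, 0, 0, 1, 2, 0, 0, 0, 0, 0, 0, 0, 1, 2]

π[0] = 0
j=1 s[j]='b': π[1]=0 (border '')
j=2 s[j]='b': π[2]=0 (border '')
j=3 s[j]='a': π[3]=1 (border 'a')
j=4 s[j]='b': π[4]=2 (border 'ab')
j=5 s[j]='e': k: 2→0; π[5]=0 (border '')
j=6 s[j]='c': π[6]=0 (border '')
j=7 s[j]='b': π[7]=0 (border '')
j=8 s[j]='d': π[8]=0 (border '')
j=9 s[j]='c': π[9]=0 (border '')
j=10 s[j]='b': π[10]=0 (border '')
j=11 s[j]='e': π[11]=0 (border '')
j=12 s[j]='a': π[12]=1 (border 'a')
j=13 s[j]='b': π[13]=2 (border 'ab')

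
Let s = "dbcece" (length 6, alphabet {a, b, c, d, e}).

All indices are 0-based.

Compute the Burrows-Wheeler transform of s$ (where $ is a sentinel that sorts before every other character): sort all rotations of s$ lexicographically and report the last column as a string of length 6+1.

rank  rotation last
    0  $dbcece  e
    1  bcece$d  d
    2  ce$dbce  e
    3  cece$db  b
    4  dbcece$  $
    5  e$dbcec  c
    6  ece$dbc  c

edeb$cc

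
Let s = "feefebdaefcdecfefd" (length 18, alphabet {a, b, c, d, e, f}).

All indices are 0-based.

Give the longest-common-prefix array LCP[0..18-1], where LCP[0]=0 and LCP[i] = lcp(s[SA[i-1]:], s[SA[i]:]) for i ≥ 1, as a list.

[0, 0, 0, 1, 0, 1, 1, 0, 1, 1, 1, 2, 2, 0, 1, 1, 2, 2]

sorted suffixes:
  #0 SA[0]=7  'aefcdecfefd'
  #1 SA[1]=5  'bdaefcdecfefd'
  #2 SA[2]=10  'cdecfefd'
  #3 SA[3]=13  'cfefd'
  #4 SA[4]=17  'd'
  #5 SA[5]=6  'daefcdecfefd'
  #6 SA[6]=11  'decfefd'
  #7 SA[7]=4  'ebdaefcdecfefd'
  #8 SA[8]=12  'ecfefd'
  #9 SA[9]=1  'eefebdaefcdecfefd'
  #10 SA[10]=8  'efcdecfefd'
  #11 SA[11]=15  'efd'
  #12 SA[12]=2  'efebdaefcdecfefd'
  #13 SA[13]=9  'fcdecfefd'
  #14 SA[14]=16  'fd'
  #15 SA[15]=3  'febdaefcdecfefd'
  #16 SA[16]=0  'feefebdaefcdecfefd'
  #17 SA[17]=14  'fefd'

SA = [7, 5, 10, 13, 17, 6, 11, 4, 12, 1, 8, 15, 2, 9, 16, 3, 0, 14]
rank  pair      lcp
   1  s[7:],s[5:]  0  ''
   2  s[5:],s[10:]  0  ''
   3  s[10:],s[13:]  1  'c'
   4  s[13:],s[17:]  0  ''
   5  s[17:],s[6:]  1  'd'
   6  s[6:],s[11:]  1  'd'
   7  s[11:],s[4:]  0  ''
   8  s[4:],s[12:]  1  'e'
   9  s[12:],s[1:]  1  'e'
  10  s[1:],s[8:]  1  'e'
  11  s[8:],s[15:]  2  'ef'
  12  s[15:],s[2:]  2  'ef'
  13  s[2:],s[9:]  0  ''
  14  s[9:],s[16:]  1  'f'
  15  s[16:],s[3:]  1  'f'
  16  s[3:],s[0:]  2  'fe'
  17  s[0:],s[14:]  2  'fe'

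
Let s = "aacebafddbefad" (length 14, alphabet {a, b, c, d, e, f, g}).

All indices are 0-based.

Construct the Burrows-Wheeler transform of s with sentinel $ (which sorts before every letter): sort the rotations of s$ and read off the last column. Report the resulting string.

d$afbedaadfcbea

rank  rotation         last
    0  $aacebafddbefad  d
    1  aacebafddbefad$  $
    2  acebafddbefad$a  a
    3  ad$aacebafddbef  f
    4  afddbefad$aaceb  b
    5  bafddbefad$aace  e
    6  befad$aacebafdd  d
    7  cebafddbefad$aa  a
    8  d$aacebafddbefa  a
    9  dbefad$aacebafd  d
   10  ddbefad$aacebaf  f
   11  ebafddbefad$aac  c
   12  efad$aacebafddb  b
   13  fad$aacebafddbe  e
   14  fddbefad$aaceba  a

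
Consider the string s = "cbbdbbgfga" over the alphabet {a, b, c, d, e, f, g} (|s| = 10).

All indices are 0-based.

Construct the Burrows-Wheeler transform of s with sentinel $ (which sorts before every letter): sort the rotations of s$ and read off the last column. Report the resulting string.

rank  rotation     last
    0  $cbbdbbgfga  a
    1  a$cbbdbbgfg  g
    2  bbdbbgfga$c  c
    3  bbgfga$cbbd  d
    4  bdbbgfga$cb  b
    5  bgfga$cbbdb  b
    6  cbbdbbgfga$  $
    7  dbbgfga$cbb  b
    8  fga$cbbdbbg  g
    9  ga$cbbdbbgf  f
   10  gfga$cbbdbb  b

agcdbb$bgfb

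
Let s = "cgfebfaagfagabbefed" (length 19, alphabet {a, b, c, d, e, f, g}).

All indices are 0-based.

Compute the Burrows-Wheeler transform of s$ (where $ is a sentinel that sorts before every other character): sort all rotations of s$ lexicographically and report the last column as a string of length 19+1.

rank  rotation              last
    0  $cgfebfaagfagabbefed  d
    1  aagfagabbefed$cgfebf  f
    2  abbefed$cgfebfaagfag  g
    3  agabbefed$cgfebfaagf  f
    4  agfagabbefed$cgfebfa  a
    5  bbefed$cgfebfaagfaga  a
    6  befed$cgfebfaagfagab  b
    7  bfaagfagabbefed$cgfe  e
    8  cgfebfaagfagabbefed$  $
    9  d$cgfebfaagfagabbefe  e
   10  ebfaagfagabbefed$cgf  f
   11  ed$cgfebfaagfagabbef  f
   12  efed$cgfebfaagfagabb  b
   13  faagfagabbefed$cgfeb  b
   14  fagabbefed$cgfebfaag  g
   15  febfaagfagabbefed$cg  g
   16  fed$cgfebfaagfagabbe  e
   17  gabbefed$cgfebfaagfa  a
   18  gfagabbefed$cgfebfaa  a
   19  gfebfaagfagabbefed$c  c

dfgfaabe$effbbggeaac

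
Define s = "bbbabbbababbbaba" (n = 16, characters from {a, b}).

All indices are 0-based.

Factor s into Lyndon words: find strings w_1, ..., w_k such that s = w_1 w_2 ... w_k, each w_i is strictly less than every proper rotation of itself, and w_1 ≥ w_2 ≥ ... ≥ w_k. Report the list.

emit factor 1: 'b' (i=0, period=1)
emit factor 2: 'b' (i=1, period=1)
emit factor 3: 'b' (i=2, period=1)
emit factor 4: 'abbb' (i=3, period=4)
emit factor 5: 'ababbb' (i=7, period=6)
emit factor 6: 'ab' (i=13, period=2)
emit factor 7: 'a' (i=15, period=1)

["b", "b", "b", "abbb", "ababbb", "ab", "a"]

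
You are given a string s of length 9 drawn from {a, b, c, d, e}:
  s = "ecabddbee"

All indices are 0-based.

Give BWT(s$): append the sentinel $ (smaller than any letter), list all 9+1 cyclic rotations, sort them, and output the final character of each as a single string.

rank  rotation    last
    0  $ecabddbee  e
    1  abddbee$ec  c
    2  bddbee$eca  a
    3  bee$ecabdd  d
    4  cabddbee$e  e
    5  dbee$ecabd  d
    6  ddbee$ecab  b
    7  e$ecabddbe  e
    8  ecabddbee$  $
    9  ee$ecabddb  b

ecadedbe$b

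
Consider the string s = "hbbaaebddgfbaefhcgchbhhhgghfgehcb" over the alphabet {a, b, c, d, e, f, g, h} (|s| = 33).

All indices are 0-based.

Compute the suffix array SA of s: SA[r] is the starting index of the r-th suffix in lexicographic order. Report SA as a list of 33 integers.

[3, 4, 12, 32, 2, 11, 1, 6, 20, 31, 16, 18, 7, 8, 5, 13, 29, 10, 27, 14, 17, 28, 9, 24, 25, 0, 19, 30, 15, 26, 23, 22, 21]

rank | idx | suffix
   0 |   3 | aaebddgfbaefhcgchbhhhgghfgehcb
   1 |   4 | aebddgfbaefhcgchbhhhgghfgehcb
   2 |  12 | aefhcgchbhhhgghfgehcb
   3 |  32 | b
   4 |   2 | baaebddgfbaefhcgchbhhhgghfgehcb
   5 |  11 | baefhcgchbhhhgghfgehcb
   6 |   1 | bbaaebddgfbaefhcgchbhhhgghfgehcb
   7 |   6 | bddgfbaefhcgchbhhhgghfgehcb
   8 |  20 | bhhhgghfgehcb
   9 |  31 | cb
  10 |  16 | cgchbhhhgghfgehcb
  11 |  18 | chbhhhgghfgehcb
  12 |   7 | ddgfbaefhcgchbhhhgghfgehcb
  13 |   8 | dgfbaefhcgchbhhhgghfgehcb
  14 |   5 | ebddgfbaefhcgchbhhhgghfgehcb
  15 |  13 | efhcgchbhhhgghfgehcb
  16 |  29 | ehcb
  17 |  10 | fbaefhcgchbhhhgghfgehcb
  18 |  27 | fgehcb
  19 |  14 | fhcgchbhhhgghfgehcb
  20 |  17 | gchbhhhgghfgehcb
  21 |  28 | gehcb
  22 |   9 | gfbaefhcgchbhhhgghfgehcb
  23 |  24 | gghfgehcb
  24 |  25 | ghfgehcb
  25 |   0 | hbbaaebddgfbaefhcgchbhhhgghfgehcb
  26 |  19 | hbhhhgghfgehcb
  27 |  30 | hcb
  28 |  15 | hcgchbhhhgghfgehcb
  29 |  26 | hfgehcb
  30 |  23 | hgghfgehcb
  31 |  22 | hhgghfgehcb
  32 |  21 | hhhgghfgehcb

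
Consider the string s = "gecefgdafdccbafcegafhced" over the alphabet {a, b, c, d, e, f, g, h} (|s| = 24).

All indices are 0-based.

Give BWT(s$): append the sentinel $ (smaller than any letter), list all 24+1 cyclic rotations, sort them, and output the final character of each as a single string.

dbdgccdhefegfgcccaaeaef$f

rank  rotation                   last
    0  $gecefgdafdccbafcegafhced  d
    1  afcegafhced$gecefgdafdccb  b
    2  afdccbafcegafhced$gecefgd  d
    3  afhced$gecefgdafdccbafceg  g
    4  bafcegafhced$gecefgdafdcc  c
    5  cbafcegafhced$gecefgdafdc  c
    6  ccbafcegafhced$gecefgdafd  d
    7  ced$gecefgdafdccbafcegafh  h
    8  cefgdafdccbafcegafhced$ge  e
    9  cegafhced$gecefgdafdccbaf  f
   10  d$gecefgdafdccbafcegafhce  e
   11  dafdccbafcegafhced$gecefg  g
   12  dccbafcegafhced$gecefgdaf  f
   13  ecefgdafdccbafcegafhced$g  g
   14  ed$gecefgdafdccbafcegafhc  c
   15  efgdafdccbafcegafhced$gec  c
   16  egafhced$gecefgdafdccbafc  c
   17  fcegafhced$gecefgdafdccba  a
   18  fdccbafcegafhced$gecefgda  a
   19  fgdafdccbafcegafhced$gece  e
   20  fhced$gecefgdafdccbafcega  a
   21  gafhced$gecefgdafdccbafce  e
   22  gdafdccbafcegafhced$gecef  f
   23  gecefgdafdccbafcegafhced$  $
   24  hced$gecefgdafdccbafcegaf  f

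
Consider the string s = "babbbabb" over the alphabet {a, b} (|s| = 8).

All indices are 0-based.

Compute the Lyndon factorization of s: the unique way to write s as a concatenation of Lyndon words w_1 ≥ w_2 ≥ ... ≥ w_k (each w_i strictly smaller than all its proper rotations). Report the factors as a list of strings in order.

emit factor 1: 'b' (i=0, period=1)
emit factor 2: 'abbb' (i=1, period=4)
emit factor 3: 'abb' (i=5, period=3)

["b", "abbb", "abb"]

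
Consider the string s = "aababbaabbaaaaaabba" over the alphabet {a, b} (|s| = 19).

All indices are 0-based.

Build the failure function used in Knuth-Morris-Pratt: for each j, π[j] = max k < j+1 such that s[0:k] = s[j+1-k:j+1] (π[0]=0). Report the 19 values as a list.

π[0] = 0
j=1 s[j]='a': π[1]=1 (border 'a')
j=2 s[j]='b': k: 1→0; π[2]=0 (border '')
j=3 s[j]='a': π[3]=1 (border 'a')
j=4 s[j]='b': k: 1→0; π[4]=0 (border '')
j=5 s[j]='b': π[5]=0 (border '')
j=6 s[j]='a': π[6]=1 (border 'a')
j=7 s[j]='a': π[7]=2 (border 'aa')
j=8 s[j]='b': π[8]=3 (border 'aab')
j=9 s[j]='b': k: 3→0; π[9]=0 (border '')
j=10 s[j]='a': π[10]=1 (border 'a')
j=11 s[j]='a': π[11]=2 (border 'aa')
j=12 s[j]='a': k: 2→1; π[12]=2 (border 'aa')
j=13 s[j]='a': k: 2→1; π[13]=2 (border 'aa')
j=14 s[j]='a': k: 2→1; π[14]=2 (border 'aa')
j=15 s[j]='a': k: 2→1; π[15]=2 (border 'aa')
j=16 s[j]='b': π[16]=3 (border 'aab')
j=17 s[j]='b': k: 3→0; π[17]=0 (border '')
j=18 s[j]='a': π[18]=1 (border 'a')

[0, 1, 0, 1, 0, 0, 1, 2, 3, 0, 1, 2, 2, 2, 2, 2, 3, 0, 1]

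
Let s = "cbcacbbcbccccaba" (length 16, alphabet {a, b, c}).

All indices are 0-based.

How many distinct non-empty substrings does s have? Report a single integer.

rank | idx | suffix
   0 |  15 | a
   1 |  13 | aba
   2 |   3 | acbbcbccccaba
   3 |  14 | ba
   4 |   5 | bbcbccccaba
   5 |   1 | bcacbbcbccccaba
   6 |   6 | bcbccccaba
   7 |   8 | bccccaba
   8 |  12 | caba
   9 |   2 | cacbbcbccccaba
  10 |   4 | cbbcbccccaba
  11 |   0 | cbcacbbcbccccaba
  12 |   7 | cbccccaba
  13 |  11 | ccaba
  14 |  10 | cccaba
  15 |   9 | ccccaba

SA = [15, 13, 3, 14, 5, 1, 6, 8, 12, 2, 4, 0, 7, 11, 10, 9]
i: (SA[i-1],SA[i]) lcp shared
  1: (15,13) 1 'a'
  2: (13,3) 1 'a'
  3: (3,14) 0 ''
  4: (14,5) 1 'b'
  5: (5,1) 1 'b'
  6: (1,6) 2 'bc'
  7: (6,8) 2 'bc'
  8: (8,12) 0 ''
  9: (12,2) 2 'ca'
  10: (2,4) 1 'c'
  11: (4,0) 2 'cb'
  12: (0,7) 3 'cbc'
  13: (7,11) 1 'c'
  14: (11,10) 2 'cc'
  15: (10,9) 3 'ccc'

n(n+1)/2 = 16·17/2 = 136
Σ LCP = 0 + 1 + 1 + 0 + 1 + 1 + 2 + 2 + 0 + 2 + 1 + 2 + 3 + 1 + 2 + 3 = 22
distinct = 136 − 22 = 114

114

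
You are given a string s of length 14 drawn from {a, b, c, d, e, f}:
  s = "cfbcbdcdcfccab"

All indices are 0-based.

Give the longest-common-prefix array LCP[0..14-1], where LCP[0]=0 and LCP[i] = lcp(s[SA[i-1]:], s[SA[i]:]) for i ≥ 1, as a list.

[0, 0, 1, 1, 0, 1, 1, 1, 1, 2, 0, 2, 0, 1]

rank | idx | suffix
   0 |  12 | ab
   1 |  13 | b
   2 |   2 | bcbdcdcfccab
   3 |   4 | bdcdcfccab
   4 |  11 | cab
   5 |   3 | cbdcdcfccab
   6 |  10 | ccab
   7 |   6 | cdcfccab
   8 |   0 | cfbcbdcdcfccab
   9 |   8 | cfccab
  10 |   5 | dcdcfccab
  11 |   7 | dcfccab
  12 |   1 | fbcbdcdcfccab
  13 |   9 | fccab

SA = [12, 13, 2, 4, 11, 3, 10, 6, 0, 8, 5, 7, 1, 9]
i: (SA[i-1],SA[i]) lcp shared
  1: (12,13) 0 ''
  2: (13,2) 1 'b'
  3: (2,4) 1 'b'
  4: (4,11) 0 ''
  5: (11,3) 1 'c'
  6: (3,10) 1 'c'
  7: (10,6) 1 'c'
  8: (6,0) 1 'c'
  9: (0,8) 2 'cf'
  10: (8,5) 0 ''
  11: (5,7) 2 'dc'
  12: (7,1) 0 ''
  13: (1,9) 1 'f'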